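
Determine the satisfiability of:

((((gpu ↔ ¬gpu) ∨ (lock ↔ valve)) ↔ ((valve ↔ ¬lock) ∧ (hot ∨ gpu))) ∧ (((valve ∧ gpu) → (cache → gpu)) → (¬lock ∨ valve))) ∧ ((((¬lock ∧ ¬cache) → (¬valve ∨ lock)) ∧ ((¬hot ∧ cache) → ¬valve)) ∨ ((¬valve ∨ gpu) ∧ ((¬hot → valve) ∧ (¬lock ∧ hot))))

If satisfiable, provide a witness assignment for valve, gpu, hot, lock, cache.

Case valve = True: the formula simplifies to (((gpu ↔ ¬gpu) ∨ lock) ↔ (¬lock ∧ (hot ∨ gpu))) ∧ ((((¬lock ∧ ¬cache) → lock) ∧ ¬((¬hot ∧ cache))) ∨ (gpu ∧ (¬lock ∧ hot))).
  lock = True: the conjunct ((gpu ↔ ¬gpu) ∨ lock) ↔ (¬lock ∧ (hot ∨ gpu)) becomes ((gpu ↔ ¬gpu) ∨ True) ↔ (False ∧ (hot ∨ gpu)) = False.
  lock = False: simplifies to ((gpu ↔ ¬gpu) ↔ (hot ∨ gpu)) ∧ ((cache ∧ ¬((¬hot ∧ cache))) ∨ (gpu ∧ hot)).
    gpu = True: the conjunct (gpu ↔ ¬gpu) ↔ (hot ∨ gpu) becomes (True ↔ False) ↔ (hot ∨ True) = False.
    gpu = False: simplifies to ¬hot ∧ (cache ∧ ¬((¬hot ∧ cache))).
      hot = True: the conjunct ¬hot is False.
      hot = False: simplifies to cache ∧ ¬cache.
        cache = True: the conjunct ¬cache is False.
        cache = False: the conjunct cache is False.
Case valve = False: the formula simplifies to (((gpu ↔ ¬gpu) ∨ ¬lock) ↔ (lock ∧ (hot ∨ gpu))) ∧ ¬lock.
  lock = True: the conjunct ¬lock is False.
  lock = False: the conjunct ((gpu ↔ ¬gpu) ∨ ¬lock) ↔ (lock ∧ (hot ∨ gpu)) becomes ((gpu ↔ ¬gpu) ∨ True) ↔ (False ∧ (hot ∨ gpu)) = False.
Both cases fail — unsatisfiable.

Unsatisfiable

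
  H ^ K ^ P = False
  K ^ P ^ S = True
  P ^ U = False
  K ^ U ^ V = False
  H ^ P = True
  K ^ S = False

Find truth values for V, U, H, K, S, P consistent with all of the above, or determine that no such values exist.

V: False, U: True, H: False, K: True, S: True, P: True

H ^ K ^ P = F ^ T ^ T = False ✓
K ^ P ^ S = T ^ T ^ T = True ✓
P ^ U = T ^ T = False ✓
K ^ U ^ V = T ^ T ^ F = False ✓
H ^ P = F ^ T = True ✓
K ^ S = T ^ T = False ✓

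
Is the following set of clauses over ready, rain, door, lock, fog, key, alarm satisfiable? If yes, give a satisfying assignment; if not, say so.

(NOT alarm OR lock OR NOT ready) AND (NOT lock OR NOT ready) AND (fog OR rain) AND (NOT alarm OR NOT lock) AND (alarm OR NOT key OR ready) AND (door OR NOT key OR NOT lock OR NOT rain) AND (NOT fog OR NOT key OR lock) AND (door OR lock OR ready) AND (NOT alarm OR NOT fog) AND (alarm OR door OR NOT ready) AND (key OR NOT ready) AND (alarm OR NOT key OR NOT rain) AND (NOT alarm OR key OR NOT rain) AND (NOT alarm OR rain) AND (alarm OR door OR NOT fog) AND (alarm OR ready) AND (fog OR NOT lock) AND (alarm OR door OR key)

ready = False; rain = True; door = True; lock = False; fog = False; key = True; alarm = True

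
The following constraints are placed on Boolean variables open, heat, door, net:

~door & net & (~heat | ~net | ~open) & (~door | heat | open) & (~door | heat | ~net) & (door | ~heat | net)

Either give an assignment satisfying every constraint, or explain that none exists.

open = False; heat = False; door = False; net = True

Unit clause (~door) forces door = False.
Unit clause (net) forces net = True.
Set open = False.
Set heat = False.
Check each clause:
  (~door): ~door holds.
  (net): net holds.
  (~heat | ~net | ~open): ~heat holds.
  (~door | heat | open): ~door holds.
  (~door | heat | ~net): ~door holds.
  (door | ~heat | net): ~heat holds.
All clauses satisfied.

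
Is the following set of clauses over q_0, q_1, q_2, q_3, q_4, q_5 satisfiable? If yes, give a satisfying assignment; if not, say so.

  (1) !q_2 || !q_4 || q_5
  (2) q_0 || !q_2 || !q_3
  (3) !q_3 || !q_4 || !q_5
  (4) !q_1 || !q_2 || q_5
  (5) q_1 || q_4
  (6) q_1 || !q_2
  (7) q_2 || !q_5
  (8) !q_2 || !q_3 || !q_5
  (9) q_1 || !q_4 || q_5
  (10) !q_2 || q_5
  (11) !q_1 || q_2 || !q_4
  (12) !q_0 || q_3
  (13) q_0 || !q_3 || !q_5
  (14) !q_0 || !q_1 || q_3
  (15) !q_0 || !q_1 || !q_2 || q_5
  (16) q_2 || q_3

Set q_0 = True.
  then (!q_0 || q_3) forces q_3 = True.
Try q_1 = False:
  (q_1 || q_4) forces q_4 = True.
  (!q_3 || !q_4 || !q_5) forces q_5 = False.
  clause (q_1 || !q_4 || q_5) is falsified — backtrack.
So q_1 = True.
Set q_2 = False.
  then (q_2 || !q_5) forces q_5 = False.
  then (!q_1 || q_2 || !q_4) forces q_4 = False.
All clauses satisfied.

q_0: True; q_1: True; q_2: False; q_3: True; q_4: False; q_5: False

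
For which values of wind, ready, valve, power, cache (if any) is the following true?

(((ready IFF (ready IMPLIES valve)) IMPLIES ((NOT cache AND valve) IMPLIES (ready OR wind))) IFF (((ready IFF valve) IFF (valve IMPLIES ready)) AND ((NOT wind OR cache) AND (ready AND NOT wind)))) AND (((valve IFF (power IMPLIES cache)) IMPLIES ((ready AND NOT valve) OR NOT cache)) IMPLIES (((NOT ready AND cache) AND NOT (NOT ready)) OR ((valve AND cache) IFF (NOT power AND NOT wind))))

wind=F, ready=T, valve=T, power=F, cache=T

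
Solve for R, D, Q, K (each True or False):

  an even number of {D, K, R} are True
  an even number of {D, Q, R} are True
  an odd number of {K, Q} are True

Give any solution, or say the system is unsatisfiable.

Unsatisfiable — no assignment works.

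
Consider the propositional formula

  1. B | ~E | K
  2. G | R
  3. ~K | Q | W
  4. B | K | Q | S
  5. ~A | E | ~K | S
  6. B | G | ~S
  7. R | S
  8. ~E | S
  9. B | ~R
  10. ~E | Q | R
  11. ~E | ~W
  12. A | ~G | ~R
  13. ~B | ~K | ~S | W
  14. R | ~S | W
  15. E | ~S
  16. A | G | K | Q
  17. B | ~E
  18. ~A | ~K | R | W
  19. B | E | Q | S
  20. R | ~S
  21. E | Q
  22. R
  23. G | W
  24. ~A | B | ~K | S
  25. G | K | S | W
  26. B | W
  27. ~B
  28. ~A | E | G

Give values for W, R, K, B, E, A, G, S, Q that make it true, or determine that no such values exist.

Unsatisfiable — no assignment works.

Case R = True:
  (B | ~R) forces B = True.
  Clause (~B) is falsified — contradiction.
Case R = False:
  Clause (R) is falsified — contradiction.
Both cases fail, so the formula is unsatisfiable.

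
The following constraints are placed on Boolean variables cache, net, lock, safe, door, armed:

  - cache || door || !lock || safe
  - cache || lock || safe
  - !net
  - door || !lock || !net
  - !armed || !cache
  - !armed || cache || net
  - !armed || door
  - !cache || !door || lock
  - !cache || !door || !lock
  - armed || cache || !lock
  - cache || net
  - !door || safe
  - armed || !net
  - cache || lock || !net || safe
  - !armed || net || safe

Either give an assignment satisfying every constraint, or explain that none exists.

cache = True; net = False; lock = False; safe = True; door = False; armed = False

Unit clause (!net) forces net = False.
In (cache || net) only cache is left, so cache = True.
In (!armed || !cache) only !armed is left, so armed = False.
Set lock = False.
  then (!cache || !door || lock) forces door = False.
Set safe = True.
All clauses satisfied.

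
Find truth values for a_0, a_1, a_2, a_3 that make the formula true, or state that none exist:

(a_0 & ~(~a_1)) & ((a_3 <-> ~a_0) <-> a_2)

a_0: True, a_1: True, a_2: True, a_3: False

  a_0 & ~(~a_1) = True
    ~(~a_1) = True
      ~a_1 = False
  (a_3 <-> ~a_0) <-> a_2 = True
    a_3 <-> ~a_0 = True
      ~a_0 = False
Both conjuncts True, so the formula holds.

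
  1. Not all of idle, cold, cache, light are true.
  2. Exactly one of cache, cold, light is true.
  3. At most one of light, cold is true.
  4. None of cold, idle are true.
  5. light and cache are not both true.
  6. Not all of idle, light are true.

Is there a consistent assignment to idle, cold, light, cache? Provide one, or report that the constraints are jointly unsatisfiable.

idle=F; cold=F; light=F; cache=T

  (1) {idle, cold, cache, light}: 1/4 true — not all ✓
  (2) {cache, cold, light}: 1 true — exactly one ✓
  (3) {light, cold}: 0 true — at most one ✓
  (4) {cold, idle}: 0 true — none ✓
  (5) light=F, cache=T — not both ✓
  (6) {idle, light}: 0/2 true — not all ✓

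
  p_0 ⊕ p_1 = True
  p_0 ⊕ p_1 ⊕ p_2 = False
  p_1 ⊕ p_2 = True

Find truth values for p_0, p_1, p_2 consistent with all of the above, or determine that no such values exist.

p_0 = True, p_1 = False, p_2 = True

p_0 ⊕ p_1 = T ⊕ F = True ✓
p_0 ⊕ p_1 ⊕ p_2 = T ⊕ F ⊕ T = False ✓
p_1 ⊕ p_2 = F ⊕ T = True ✓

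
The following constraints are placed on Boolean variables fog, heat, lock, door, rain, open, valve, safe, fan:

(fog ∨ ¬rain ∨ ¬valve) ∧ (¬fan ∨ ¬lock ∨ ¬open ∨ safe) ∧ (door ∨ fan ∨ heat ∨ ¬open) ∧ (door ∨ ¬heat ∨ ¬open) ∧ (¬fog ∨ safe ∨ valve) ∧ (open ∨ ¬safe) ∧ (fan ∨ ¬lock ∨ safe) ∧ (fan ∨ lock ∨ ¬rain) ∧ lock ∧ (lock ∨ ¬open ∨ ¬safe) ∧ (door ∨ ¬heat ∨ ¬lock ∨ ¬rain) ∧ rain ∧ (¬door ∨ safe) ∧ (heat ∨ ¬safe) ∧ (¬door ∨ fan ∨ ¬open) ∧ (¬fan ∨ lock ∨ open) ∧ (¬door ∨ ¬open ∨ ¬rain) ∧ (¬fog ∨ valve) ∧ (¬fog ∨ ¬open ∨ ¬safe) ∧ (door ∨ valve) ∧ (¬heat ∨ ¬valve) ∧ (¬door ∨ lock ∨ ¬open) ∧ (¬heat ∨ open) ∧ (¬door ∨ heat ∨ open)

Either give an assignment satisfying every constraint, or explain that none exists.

fog = True, heat = False, lock = True, door = False, rain = True, open = False, valve = True, safe = False, fan = True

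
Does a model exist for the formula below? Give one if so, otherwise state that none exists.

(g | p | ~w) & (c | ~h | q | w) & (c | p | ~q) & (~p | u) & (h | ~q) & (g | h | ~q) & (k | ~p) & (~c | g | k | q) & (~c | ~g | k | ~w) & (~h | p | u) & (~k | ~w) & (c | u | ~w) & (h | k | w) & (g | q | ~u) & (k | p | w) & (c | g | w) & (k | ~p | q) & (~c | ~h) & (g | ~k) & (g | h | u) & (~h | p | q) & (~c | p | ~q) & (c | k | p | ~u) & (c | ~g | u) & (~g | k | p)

Set p = False.
Set c = False.
  then (c | p | ~q) forces q = False.
  then (~h | p | q) forces h = False.
Try k = False:
  (h | k | w) forces w = True.
  (g | p | ~w) forces g = True.
  clause (~g | k | p) is falsified — backtrack.
So k = True.
  then (~k | ~w) forces w = False.
  then (c | g | w) forces g = True.
  then (c | ~g | u) forces u = True.
All clauses satisfied.

p = False, c = False, k = True, q = False, u = True, g = True, w = False, h = False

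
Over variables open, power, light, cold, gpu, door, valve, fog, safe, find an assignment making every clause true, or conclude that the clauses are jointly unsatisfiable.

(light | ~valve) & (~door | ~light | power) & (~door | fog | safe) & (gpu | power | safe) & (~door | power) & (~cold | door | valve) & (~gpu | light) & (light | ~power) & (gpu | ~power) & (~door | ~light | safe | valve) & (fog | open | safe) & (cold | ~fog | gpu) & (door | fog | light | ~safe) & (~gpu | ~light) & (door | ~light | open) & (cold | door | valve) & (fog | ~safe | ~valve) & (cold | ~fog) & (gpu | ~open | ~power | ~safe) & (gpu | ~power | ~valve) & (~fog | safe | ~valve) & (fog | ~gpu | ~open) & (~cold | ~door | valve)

open = True; power = False; light = True; cold = True; gpu = False; door = False; valve = True; fog = True; safe = True

Set open = True.
Set power = False.
  then (~door | power) forces door = False.
Try light = False:
  (light | ~valve) forces valve = False.
  (~cold | door | valve) forces cold = False.
  clause (cold | door | valve) is falsified — backtrack.
So light = True.
  then (~gpu | ~light) forces gpu = False.
  then (gpu | power | safe) forces safe = True.
Set cold = True.
  then (~cold | door | valve) forces valve = True.
  then (fog | ~safe | ~valve) forces fog = True.
All clauses satisfied.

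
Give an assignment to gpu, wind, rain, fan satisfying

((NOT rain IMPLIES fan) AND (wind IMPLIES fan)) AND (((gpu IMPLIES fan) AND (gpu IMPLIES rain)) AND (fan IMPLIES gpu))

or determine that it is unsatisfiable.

gpu = True, wind = False, rain = True, fan = True

  (NOT rain IMPLIES fan) AND (wind IMPLIES fan) = True
    NOT rain IMPLIES fan = True
      NOT rain = False
    wind IMPLIES fan = True
  ((gpu IMPLIES fan) AND (gpu IMPLIES rain)) AND (fan IMPLIES gpu) = True
    (gpu IMPLIES fan) AND (gpu IMPLIES rain) = True
      gpu IMPLIES fan = True
      gpu IMPLIES rain = True
    fan IMPLIES gpu = True
Both conjuncts True, so the formula holds.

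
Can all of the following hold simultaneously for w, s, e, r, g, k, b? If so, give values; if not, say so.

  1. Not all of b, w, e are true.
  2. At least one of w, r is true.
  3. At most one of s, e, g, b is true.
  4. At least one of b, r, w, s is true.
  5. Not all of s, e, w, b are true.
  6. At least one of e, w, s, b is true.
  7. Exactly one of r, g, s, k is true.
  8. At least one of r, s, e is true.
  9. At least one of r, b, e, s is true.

w = False, s = False, e = False, r = True, g = False, k = False, b = True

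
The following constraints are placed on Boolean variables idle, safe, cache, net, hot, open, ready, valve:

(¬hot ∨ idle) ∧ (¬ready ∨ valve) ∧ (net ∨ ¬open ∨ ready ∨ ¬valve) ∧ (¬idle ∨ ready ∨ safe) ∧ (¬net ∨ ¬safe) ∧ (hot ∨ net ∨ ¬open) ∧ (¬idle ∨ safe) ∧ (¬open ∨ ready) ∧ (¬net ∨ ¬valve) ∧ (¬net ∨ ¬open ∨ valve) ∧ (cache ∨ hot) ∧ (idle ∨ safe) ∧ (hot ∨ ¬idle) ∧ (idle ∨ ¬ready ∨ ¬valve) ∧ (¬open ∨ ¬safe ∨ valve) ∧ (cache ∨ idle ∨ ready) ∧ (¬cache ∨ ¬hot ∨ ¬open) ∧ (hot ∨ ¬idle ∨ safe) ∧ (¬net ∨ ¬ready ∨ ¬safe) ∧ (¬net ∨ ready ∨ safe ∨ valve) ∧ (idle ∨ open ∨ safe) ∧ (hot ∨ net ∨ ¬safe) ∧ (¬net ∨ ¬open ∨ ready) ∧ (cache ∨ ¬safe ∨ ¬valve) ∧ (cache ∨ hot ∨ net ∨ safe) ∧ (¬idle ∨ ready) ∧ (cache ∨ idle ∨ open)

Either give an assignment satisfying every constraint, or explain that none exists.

idle = True, safe = True, cache = True, net = False, hot = True, open = False, ready = True, valve = True

Try idle = False:
  (¬hot ∨ idle) forces hot = False.
  (cache ∨ hot) forces cache = True.
  (idle ∨ safe) forces safe = True.
  (¬net ∨ ¬safe) forces net = False.
  clause (hot ∨ net ∨ ¬safe) is falsified — backtrack.
So idle = True.
  then (¬idle ∨ safe) forces safe = True.
  then (hot ∨ ¬idle) forces hot = True.
  then (¬idle ∨ ready) forces ready = True.
  then (¬ready ∨ valve) forces valve = True.
  then (¬net ∨ ¬safe) forces net = False.
  then (cache ∨ ¬safe ∨ ¬valve) forces cache = True.
  then (¬cache ∨ ¬hot ∨ ¬open) forces open = False.
All clauses satisfied.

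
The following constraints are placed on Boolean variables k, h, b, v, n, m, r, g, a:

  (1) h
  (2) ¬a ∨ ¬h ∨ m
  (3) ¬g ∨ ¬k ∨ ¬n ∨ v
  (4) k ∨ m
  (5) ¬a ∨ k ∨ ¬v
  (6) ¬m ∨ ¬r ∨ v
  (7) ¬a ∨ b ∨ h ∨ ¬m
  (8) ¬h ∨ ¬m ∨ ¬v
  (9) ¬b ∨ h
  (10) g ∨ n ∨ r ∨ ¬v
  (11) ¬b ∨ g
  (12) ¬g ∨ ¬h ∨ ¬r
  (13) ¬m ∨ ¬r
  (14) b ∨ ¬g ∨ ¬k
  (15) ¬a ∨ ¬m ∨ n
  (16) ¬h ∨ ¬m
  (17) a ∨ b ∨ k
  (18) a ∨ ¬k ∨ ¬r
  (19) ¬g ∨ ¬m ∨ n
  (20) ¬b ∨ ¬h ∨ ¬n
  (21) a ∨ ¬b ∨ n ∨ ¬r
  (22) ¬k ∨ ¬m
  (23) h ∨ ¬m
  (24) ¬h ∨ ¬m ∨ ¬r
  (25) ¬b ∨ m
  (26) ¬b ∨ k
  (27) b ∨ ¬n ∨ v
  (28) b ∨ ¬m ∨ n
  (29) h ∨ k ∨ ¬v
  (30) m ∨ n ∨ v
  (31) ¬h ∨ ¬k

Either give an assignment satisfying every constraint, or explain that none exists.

Case k = True:
  (h) forces h = True.
  Clause (¬h ∨ ¬k) is falsified — contradiction.
Case k = False:
  (h) forces h = True.
  (k ∨ m) forces m = True.
  Clause (¬h ∨ ¬m) is falsified — contradiction.
Both cases fail, so the formula is unsatisfiable.

Unsatisfiable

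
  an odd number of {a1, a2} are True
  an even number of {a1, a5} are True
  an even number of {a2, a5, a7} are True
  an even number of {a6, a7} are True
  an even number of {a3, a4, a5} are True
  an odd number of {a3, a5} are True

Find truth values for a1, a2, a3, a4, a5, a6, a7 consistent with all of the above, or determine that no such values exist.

a1: True, a2: False, a3: False, a4: True, a5: True, a6: True, a7: True

{a1, a2}: 1 true → odd ✓
{a1, a5}: 2 true → even ✓
{a2, a5, a7}: 2 true → even ✓
{a6, a7}: 2 true → even ✓
{a3, a4, a5}: 2 true → even ✓
{a3, a5}: 1 true → odd ✓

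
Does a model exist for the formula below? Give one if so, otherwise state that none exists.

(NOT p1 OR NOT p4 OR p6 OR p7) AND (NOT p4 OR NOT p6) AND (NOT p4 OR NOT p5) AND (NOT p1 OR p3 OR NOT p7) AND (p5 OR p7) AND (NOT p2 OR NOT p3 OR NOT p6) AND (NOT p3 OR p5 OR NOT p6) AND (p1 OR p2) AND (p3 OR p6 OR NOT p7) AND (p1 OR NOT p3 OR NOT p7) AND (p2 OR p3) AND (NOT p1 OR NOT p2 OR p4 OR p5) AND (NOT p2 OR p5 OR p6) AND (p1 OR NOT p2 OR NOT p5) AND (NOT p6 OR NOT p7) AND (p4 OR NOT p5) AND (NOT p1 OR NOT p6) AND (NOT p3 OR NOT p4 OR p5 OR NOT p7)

Set p1 = True.
  then (NOT p1 OR NOT p6) forces p6 = False.
Try p2 = True:
  (NOT p2 OR p5 OR p6) forces p5 = True.
  (NOT p4 OR NOT p5) forces p4 = False.
  clause (p4 OR NOT p5) is falsified — backtrack.
So p2 = False.
  then (p2 OR p3) forces p3 = True.
Set p4 = False.
  then (p4 OR NOT p5) forces p5 = False.
  then (p5 OR p7) forces p7 = True.
All clauses satisfied.

p1 = True; p2 = False; p3 = True; p4 = False; p5 = False; p6 = False; p7 = True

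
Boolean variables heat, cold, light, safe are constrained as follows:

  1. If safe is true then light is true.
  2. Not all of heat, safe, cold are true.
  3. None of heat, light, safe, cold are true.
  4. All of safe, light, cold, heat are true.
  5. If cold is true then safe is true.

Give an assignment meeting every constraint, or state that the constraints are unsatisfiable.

Case heat = True:
  Constraint (3) is violated (heat=T) — contradiction.
Case heat = False:
  Constraint (4) is violated (heat=F) — contradiction.
Both cases fail — unsatisfiable.

Unsatisfiable — no assignment works.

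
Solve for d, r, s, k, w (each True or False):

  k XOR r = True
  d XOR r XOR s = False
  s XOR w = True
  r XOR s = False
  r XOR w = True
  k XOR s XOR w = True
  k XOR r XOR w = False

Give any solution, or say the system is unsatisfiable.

Adding constraints 4, 6, 7 mod 2: every variable appears an even number of times on the left, so the left side is 0.
But the right sides sum to 1 (mod 2). 0 ≠ 1 — the system is inconsistent.

Unsatisfiable — no assignment works.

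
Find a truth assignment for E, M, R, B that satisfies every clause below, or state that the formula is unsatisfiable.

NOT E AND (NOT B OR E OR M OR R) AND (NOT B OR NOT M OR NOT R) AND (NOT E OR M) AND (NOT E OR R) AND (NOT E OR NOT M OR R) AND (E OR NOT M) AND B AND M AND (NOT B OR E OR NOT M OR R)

Case E = True:
  Clause (NOT E) is falsified — contradiction.
Case E = False:
  (E OR NOT M) forces M = False.
  Clause (M) is falsified — contradiction.
Both cases fail, so the formula is unsatisfiable.

UNSATISFIABLE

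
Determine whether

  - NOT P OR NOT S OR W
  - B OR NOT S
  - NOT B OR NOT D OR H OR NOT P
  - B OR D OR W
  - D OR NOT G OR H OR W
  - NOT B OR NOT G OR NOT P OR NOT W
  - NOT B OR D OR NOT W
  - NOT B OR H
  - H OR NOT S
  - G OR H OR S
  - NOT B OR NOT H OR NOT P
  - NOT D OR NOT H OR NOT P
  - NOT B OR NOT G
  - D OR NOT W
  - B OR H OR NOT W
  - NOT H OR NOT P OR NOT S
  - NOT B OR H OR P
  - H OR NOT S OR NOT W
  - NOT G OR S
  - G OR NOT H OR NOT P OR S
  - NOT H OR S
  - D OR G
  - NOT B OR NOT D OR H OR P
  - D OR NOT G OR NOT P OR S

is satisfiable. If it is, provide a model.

Try S = False:
  (NOT G OR S) forces G = False.
  (G OR H OR S) forces H = True.
  clause (NOT H OR S) is falsified — backtrack.
So S = True.
  then (B OR NOT S) forces B = True.
  then (NOT B OR H) forces H = True.
  then (NOT B OR NOT H OR NOT P) forces P = False.
  then (NOT B OR NOT G) forces G = False.
  then (D OR G) forces D = True.
Set W = True.
All clauses satisfied.

S = True, G = False, H = True, B = True, P = False, D = True, W = True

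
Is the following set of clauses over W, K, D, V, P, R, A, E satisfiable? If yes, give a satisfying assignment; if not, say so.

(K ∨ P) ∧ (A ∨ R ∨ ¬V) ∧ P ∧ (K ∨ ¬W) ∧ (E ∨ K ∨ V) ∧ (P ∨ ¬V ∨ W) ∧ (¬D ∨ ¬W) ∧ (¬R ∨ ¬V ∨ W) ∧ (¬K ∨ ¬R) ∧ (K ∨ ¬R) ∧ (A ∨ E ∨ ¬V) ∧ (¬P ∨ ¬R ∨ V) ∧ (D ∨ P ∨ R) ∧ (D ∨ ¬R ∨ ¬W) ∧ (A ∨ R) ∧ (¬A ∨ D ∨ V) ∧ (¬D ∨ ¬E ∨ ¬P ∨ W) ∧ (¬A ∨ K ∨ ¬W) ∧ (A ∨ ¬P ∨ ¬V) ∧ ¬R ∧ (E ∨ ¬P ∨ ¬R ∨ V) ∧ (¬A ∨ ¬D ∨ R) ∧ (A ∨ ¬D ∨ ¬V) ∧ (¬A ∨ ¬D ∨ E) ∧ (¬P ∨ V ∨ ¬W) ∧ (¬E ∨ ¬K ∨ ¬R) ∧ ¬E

Unit clause (P) forces P = True.
Unit clause (¬R) forces R = False.
Unit clause (¬E) forces E = False.
In (A ∨ R) only A is left, so A = True.
In (¬A ∨ ¬D ∨ R) only ¬D is left, so D = False.
In (¬A ∨ D ∨ V) only V is left, so V = True.
Set W = False.
Set K = True.
All clauses satisfied.

W = False; K = True; D = False; V = True; P = True; R = False; A = True; E = False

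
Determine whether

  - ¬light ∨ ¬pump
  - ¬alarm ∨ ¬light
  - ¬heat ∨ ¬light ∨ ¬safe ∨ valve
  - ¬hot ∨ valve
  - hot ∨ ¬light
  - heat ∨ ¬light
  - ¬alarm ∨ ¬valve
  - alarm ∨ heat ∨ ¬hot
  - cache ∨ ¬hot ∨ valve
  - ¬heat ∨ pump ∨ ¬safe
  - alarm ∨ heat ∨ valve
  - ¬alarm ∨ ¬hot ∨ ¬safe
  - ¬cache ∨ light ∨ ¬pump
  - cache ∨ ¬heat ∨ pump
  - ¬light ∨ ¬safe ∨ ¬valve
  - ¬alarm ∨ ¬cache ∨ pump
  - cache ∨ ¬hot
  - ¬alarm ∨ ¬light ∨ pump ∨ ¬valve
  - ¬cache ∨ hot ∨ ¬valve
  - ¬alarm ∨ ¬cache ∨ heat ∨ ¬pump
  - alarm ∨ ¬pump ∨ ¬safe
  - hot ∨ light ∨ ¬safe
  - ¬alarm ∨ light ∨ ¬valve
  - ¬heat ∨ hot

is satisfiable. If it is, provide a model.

hot = True, alarm = False, pump = False, cache = True, safe = False, valve = True, heat = True, light = False

Set hot = True.
  then (¬hot ∨ valve) forces valve = True.
  then (¬alarm ∨ ¬valve) forces alarm = False.
  then (alarm ∨ heat ∨ ¬hot) forces heat = True.
  then (cache ∨ ¬hot) forces cache = True.
Try pump = True:
  (¬light ∨ ¬pump) forces light = False.
  clause (¬cache ∨ light ∨ ¬pump) is falsified — backtrack.
So pump = False.
  then (¬heat ∨ pump ∨ ¬safe) forces safe = False.
Set light = False.
All clauses satisfied.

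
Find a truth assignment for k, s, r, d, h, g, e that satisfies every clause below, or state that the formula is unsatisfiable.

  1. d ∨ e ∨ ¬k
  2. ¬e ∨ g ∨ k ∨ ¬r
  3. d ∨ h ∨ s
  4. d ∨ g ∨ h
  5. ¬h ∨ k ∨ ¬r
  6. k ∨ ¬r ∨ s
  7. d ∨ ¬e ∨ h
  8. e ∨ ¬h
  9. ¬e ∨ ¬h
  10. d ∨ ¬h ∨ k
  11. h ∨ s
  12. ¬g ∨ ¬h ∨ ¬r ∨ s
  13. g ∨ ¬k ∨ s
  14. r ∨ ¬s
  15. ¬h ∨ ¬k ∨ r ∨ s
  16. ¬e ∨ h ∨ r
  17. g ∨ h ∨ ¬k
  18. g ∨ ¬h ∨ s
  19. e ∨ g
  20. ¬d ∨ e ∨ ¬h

k: False, s: True, r: True, d: True, h: False, g: True, e: True

Set k = False.
Try s = False:
  (k ∨ ¬r ∨ s) forces r = False.
  (h ∨ s) forces h = True.
  (e ∨ ¬h) forces e = True.
  clause (¬e ∨ ¬h) is falsified — backtrack.
So s = True.
  then (r ∨ ¬s) forces r = True.
  then (¬h ∨ k ∨ ¬r) forces h = False.
Set d = True.
Try g = False:
  (¬e ∨ g ∨ k ∨ ¬r) forces e = False.
  clause (e ∨ g) is falsified — backtrack.
So g = True.
Set e = True.
All clauses satisfied.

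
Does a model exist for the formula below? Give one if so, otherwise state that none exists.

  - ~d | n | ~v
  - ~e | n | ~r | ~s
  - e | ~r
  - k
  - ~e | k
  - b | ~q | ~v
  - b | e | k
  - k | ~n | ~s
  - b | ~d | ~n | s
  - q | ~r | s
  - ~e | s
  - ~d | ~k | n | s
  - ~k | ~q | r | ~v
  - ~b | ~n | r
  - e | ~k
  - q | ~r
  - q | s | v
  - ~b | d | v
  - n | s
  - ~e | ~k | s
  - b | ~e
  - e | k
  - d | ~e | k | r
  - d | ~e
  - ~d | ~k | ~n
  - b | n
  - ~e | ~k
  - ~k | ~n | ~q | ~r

The formula is unsatisfiable.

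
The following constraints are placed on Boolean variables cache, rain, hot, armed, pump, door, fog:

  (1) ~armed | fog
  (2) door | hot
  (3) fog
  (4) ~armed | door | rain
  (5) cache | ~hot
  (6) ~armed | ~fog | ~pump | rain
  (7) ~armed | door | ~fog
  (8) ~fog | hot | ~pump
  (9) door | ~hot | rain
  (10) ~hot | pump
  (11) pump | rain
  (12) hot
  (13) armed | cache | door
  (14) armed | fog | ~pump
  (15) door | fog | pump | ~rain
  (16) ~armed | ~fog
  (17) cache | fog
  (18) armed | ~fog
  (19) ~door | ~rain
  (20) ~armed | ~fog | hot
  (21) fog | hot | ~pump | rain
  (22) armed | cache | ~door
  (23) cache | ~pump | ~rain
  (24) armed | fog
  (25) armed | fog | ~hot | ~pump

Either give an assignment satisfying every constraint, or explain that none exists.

Unsatisfiable — no assignment works.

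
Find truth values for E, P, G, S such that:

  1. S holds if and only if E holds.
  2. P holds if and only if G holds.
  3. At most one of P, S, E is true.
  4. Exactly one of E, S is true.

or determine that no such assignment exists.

UNSATISFIABLE

Case E = True:
  (1) with E=T forces S = True.
  Constraint (3) is violated (S=T, E=T) — contradiction.
Case E = False:
  (1) with E=F forces S = False.
  Constraint (4) is violated (E=F, S=F) — contradiction.
Both cases fail — unsatisfiable.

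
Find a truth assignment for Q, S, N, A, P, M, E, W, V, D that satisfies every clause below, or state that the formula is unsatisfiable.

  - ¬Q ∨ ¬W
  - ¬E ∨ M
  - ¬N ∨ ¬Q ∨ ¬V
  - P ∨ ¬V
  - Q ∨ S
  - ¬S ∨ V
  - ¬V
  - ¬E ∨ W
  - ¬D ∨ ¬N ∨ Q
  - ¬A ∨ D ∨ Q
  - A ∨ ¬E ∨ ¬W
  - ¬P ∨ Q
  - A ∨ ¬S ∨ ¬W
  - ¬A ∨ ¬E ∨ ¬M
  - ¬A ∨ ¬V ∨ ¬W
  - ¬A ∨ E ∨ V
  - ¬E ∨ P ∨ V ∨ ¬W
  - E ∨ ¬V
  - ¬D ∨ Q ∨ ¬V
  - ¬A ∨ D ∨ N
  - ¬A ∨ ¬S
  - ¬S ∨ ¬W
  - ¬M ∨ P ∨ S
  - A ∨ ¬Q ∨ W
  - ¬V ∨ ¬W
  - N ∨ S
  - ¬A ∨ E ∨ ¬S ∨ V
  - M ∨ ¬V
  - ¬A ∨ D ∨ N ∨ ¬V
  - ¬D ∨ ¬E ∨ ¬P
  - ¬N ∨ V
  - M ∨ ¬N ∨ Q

Case N = True:
  (¬V) forces V = False.
  Clause (¬N ∨ V) is falsified — contradiction.
Case N = False:
  (¬V) forces V = False.
  (¬S ∨ V) forces S = False.
  Clause (N ∨ S) is falsified — contradiction.
Both cases fail, so the formula is unsatisfiable.

UNSATISFIABLE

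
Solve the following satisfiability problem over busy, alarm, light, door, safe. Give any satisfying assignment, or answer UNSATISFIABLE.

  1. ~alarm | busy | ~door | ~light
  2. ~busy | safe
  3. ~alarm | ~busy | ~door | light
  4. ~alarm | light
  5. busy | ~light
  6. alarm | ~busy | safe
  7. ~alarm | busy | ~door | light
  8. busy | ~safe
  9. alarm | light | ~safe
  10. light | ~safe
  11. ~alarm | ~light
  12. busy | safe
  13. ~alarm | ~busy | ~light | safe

busy=T; alarm=F; light=T; door=T; safe=T

Set busy = True.
  then (~busy | safe) forces safe = True.
  then (light | ~safe) forces light = True.
  then (~alarm | ~light) forces alarm = False.
Set door = True.
All clauses satisfied.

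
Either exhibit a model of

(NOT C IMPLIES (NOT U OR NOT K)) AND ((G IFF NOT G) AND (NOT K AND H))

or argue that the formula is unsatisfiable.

Unsatisfiable — no assignment works.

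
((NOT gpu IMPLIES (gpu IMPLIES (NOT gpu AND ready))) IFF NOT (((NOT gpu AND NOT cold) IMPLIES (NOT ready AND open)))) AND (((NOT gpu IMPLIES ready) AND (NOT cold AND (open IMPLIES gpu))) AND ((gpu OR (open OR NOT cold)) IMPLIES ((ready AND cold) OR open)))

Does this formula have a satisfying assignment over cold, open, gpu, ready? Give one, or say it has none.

Case gpu = True: the conjunct (NOT gpu IMPLIES (gpu IMPLIES (NOT gpu AND ready))) IFF NOT (((NOT gpu AND NOT cold) IMPLIES (NOT ready AND open))) becomes (False IMPLIES False) IFF NOT True = False.
Case gpu = False: the formula simplifies to NOT ((NOT cold IMPLIES (NOT ready AND open))) AND ((ready AND (NOT cold AND NOT open)) AND ((open OR NOT cold) IMPLIES ((ready AND cold) OR open))).
  cold = True: the conjunct NOT ((NOT cold IMPLIES (NOT ready AND open))) becomes NOT ((False IMPLIES (NOT ready AND open))) = False.
  cold = False: simplifies to NOT ((NOT ready AND open)) AND ((ready AND NOT open) AND open).
    open = True: the conjunct NOT open is False.
    open = False: the conjunct open is False.
Both cases fail — unsatisfiable.

Unsatisfiable — no assignment works.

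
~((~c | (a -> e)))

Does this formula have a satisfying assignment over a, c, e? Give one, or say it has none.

a = True; c = True; e = False

  ~((~c | (a -> e))) = True
    ~c | (a -> e) = False
      ~c = False
      a -> e = False
The formula evaluates to True.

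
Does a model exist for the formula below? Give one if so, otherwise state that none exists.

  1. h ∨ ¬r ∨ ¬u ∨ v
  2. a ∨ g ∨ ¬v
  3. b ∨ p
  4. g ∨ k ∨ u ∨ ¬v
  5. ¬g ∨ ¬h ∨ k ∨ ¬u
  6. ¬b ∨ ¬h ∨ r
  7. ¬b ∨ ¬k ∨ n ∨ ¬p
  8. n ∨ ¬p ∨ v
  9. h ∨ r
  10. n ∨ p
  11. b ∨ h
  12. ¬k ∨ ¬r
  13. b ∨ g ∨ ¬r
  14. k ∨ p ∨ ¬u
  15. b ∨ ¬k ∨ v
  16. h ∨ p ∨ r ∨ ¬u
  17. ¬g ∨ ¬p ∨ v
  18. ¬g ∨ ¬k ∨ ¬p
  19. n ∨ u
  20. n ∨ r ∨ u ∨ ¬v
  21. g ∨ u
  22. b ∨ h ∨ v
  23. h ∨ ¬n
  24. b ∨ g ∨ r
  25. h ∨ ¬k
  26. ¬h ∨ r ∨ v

n = True, r = True, k = False, h = True, a = True, v = True, p = False, b = True, g = True, u = False

Set n = True.
  then (h ∨ ¬n) forces h = True.
Set r = True.
  then (¬k ∨ ¬r) forces k = False.
Set a = True.
Set v = True.
Set p = False.
  then (b ∨ p) forces b = True.
  then (k ∨ p ∨ ¬u) forces u = False.
  then (g ∨ u) forces g = True.
All clauses satisfied.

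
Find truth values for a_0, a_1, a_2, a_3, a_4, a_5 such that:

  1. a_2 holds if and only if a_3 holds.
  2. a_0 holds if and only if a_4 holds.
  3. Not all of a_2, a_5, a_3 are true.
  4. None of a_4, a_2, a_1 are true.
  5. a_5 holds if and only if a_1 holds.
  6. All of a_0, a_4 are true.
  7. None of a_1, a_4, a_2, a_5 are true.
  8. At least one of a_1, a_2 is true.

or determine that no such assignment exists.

Unsatisfiable

Case a_4 = True:
  Constraint (4) is violated (a_4=T) — contradiction.
Case a_4 = False:
  Constraint (6) is violated (a_4=F) — contradiction.
Both cases fail — unsatisfiable.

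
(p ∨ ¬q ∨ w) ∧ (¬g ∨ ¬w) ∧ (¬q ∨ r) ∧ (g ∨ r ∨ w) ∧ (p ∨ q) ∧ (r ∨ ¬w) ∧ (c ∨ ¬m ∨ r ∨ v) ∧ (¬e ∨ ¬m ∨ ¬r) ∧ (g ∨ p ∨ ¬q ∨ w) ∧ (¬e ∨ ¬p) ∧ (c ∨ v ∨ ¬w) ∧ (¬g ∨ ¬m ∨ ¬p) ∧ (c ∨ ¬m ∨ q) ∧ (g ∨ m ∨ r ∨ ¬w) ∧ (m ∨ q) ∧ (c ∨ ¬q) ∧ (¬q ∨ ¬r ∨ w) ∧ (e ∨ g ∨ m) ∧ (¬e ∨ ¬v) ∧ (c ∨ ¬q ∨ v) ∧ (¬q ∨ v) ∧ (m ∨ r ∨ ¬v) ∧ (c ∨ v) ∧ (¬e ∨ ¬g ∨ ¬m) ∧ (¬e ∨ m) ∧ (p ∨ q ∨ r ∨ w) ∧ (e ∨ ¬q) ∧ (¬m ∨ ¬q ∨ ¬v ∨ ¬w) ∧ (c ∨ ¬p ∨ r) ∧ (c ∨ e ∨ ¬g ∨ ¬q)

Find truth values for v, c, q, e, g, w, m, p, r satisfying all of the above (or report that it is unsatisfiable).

Set v = True.
  then (¬e ∨ ¬v) forces e = False.
  then (e ∨ ¬q) forces q = False.
  then (p ∨ q) forces p = True.
  then (m ∨ q) forces m = True.
  then (¬g ∨ ¬m ∨ ¬p) forces g = False.
  then (c ∨ ¬m ∨ q) forces c = True.
Set w = False.
  then (g ∨ r ∨ w) forces r = True.
All clauses satisfied.

v: True; c: True; q: False; e: False; g: False; w: False; m: True; p: True; r: True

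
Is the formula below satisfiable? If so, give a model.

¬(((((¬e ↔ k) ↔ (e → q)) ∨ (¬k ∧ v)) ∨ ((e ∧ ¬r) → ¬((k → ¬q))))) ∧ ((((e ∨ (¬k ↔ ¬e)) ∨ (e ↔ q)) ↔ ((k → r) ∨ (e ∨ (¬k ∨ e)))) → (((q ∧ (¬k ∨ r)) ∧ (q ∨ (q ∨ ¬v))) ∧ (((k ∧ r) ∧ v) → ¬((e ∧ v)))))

The formula is unsatisfiable.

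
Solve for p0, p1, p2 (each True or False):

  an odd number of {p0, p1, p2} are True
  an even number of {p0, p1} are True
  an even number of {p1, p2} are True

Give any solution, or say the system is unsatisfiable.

p0: True; p1: True; p2: True

{p0, p1, p2}: 3 true → odd ✓
{p0, p1}: 2 true → even ✓
{p1, p2}: 2 true → even ✓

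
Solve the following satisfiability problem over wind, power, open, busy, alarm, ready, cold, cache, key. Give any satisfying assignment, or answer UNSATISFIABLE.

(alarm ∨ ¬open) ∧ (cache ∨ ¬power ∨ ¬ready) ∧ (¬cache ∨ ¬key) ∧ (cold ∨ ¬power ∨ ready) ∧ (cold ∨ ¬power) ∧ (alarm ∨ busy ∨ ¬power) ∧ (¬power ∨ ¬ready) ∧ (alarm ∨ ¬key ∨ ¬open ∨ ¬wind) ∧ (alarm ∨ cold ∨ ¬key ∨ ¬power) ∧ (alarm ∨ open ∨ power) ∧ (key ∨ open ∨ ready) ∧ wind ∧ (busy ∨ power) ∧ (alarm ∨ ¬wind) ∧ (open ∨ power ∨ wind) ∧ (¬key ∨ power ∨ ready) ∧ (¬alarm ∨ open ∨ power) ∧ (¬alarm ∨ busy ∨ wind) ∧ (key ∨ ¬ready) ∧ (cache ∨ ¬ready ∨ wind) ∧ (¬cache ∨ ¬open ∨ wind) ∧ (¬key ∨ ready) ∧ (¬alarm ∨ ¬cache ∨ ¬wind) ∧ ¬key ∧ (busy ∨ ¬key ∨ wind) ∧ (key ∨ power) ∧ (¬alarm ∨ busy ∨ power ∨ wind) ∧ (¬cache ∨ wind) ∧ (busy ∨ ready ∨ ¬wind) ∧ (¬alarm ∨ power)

wind = True, power = True, open = True, busy = True, alarm = True, ready = False, cold = True, cache = False, key = False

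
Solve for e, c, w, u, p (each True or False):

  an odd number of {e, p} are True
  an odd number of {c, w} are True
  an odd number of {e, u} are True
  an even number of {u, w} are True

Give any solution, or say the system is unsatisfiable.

e = True, c = True, w = False, u = False, p = False

{e, p}: 1 true → odd ✓
{c, w}: 1 true → odd ✓
{e, u}: 1 true → odd ✓
{u, w}: 0 true → even ✓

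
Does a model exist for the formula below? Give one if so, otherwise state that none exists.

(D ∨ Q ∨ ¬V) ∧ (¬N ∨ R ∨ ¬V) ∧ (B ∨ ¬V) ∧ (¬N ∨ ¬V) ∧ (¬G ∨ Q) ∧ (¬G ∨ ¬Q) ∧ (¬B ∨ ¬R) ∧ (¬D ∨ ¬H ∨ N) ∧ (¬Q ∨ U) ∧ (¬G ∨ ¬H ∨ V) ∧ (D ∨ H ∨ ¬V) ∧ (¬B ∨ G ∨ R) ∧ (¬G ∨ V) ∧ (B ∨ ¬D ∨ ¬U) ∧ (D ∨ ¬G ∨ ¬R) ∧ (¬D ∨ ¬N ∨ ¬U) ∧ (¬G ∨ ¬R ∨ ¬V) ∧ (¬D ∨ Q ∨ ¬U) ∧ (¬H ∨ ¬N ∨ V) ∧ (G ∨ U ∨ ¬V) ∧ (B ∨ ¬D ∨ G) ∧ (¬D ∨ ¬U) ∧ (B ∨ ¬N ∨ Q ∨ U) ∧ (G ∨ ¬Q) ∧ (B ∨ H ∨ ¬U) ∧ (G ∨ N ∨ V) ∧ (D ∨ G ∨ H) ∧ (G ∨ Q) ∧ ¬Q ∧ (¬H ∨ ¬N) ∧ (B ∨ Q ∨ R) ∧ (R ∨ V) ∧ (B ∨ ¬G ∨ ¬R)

Unsatisfiable — no assignment works.

Case Q = True:
  Clause (¬Q) is falsified — contradiction.
Case Q = False:
  (¬G ∨ Q) forces G = False.
  Clause (G ∨ Q) is falsified — contradiction.
Both cases fail, so the formula is unsatisfiable.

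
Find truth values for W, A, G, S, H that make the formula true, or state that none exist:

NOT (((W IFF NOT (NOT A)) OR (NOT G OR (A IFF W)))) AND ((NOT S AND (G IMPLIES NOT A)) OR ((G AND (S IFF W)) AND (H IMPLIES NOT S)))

W: True; A: False; G: True; S: True; H: False

  NOT (((W IFF NOT (NOT A)) OR (NOT G OR (A IFF W)))) = True
    (W IFF NOT (NOT A)) OR (NOT G OR (A IFF W)) = False
      W IFF NOT (NOT A) = False
        NOT (NOT A) = False
          NOT A = True
      NOT G OR (A IFF W) = False
        NOT G = False
        A IFF W = False
  (NOT S AND (G IMPLIES NOT A)) OR ((G AND (S IFF W)) AND (H IMPLIES NOT S)) = True
    NOT S AND (G IMPLIES NOT A) = False
      NOT S = False
      G IMPLIES NOT A = True
        NOT A = True
    (G AND (S IFF W)) AND (H IMPLIES NOT S) = True
      G AND (S IFF W) = True
        S IFF W = True
      H IMPLIES NOT S = True
        NOT S = False
Both conjuncts True, so the formula holds.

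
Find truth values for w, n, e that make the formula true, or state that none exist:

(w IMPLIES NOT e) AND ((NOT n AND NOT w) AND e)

w=F; n=F; e=T

  w IMPLIES NOT e = True
    NOT e = False
  (NOT n AND NOT w) AND e = True
    NOT n AND NOT w = True
      NOT n = True
      NOT w = True
Both conjuncts True, so the formula holds.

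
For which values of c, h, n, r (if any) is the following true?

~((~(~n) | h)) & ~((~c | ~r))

c = True, h = False, n = False, r = True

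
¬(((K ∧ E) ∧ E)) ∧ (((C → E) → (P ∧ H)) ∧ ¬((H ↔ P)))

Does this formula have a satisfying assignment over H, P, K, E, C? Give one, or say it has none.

H = True, P = False, K = True, E = False, C = True

  ¬(((K ∧ E) ∧ E)) = True
    (K ∧ E) ∧ E = False
      K ∧ E = False
  ((C → E) → (P ∧ H)) ∧ ¬((H ↔ P)) = True
    (C → E) → (P ∧ H) = True
      C → E = False
      P ∧ H = False
    ¬((H ↔ P)) = True
      H ↔ P = False
Both conjuncts True, so the formula holds.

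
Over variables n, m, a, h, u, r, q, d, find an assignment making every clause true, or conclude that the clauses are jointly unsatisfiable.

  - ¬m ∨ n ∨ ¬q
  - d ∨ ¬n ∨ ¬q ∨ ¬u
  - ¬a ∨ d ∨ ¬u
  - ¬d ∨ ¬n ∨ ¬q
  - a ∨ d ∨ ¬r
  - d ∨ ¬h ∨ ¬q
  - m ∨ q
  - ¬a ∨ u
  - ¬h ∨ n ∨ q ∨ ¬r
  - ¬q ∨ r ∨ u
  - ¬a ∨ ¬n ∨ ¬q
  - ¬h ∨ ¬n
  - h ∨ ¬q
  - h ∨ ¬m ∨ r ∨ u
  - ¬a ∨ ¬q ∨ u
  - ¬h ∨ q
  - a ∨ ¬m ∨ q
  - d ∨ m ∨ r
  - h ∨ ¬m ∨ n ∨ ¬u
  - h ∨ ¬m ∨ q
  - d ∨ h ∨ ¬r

n = False, m = False, a = False, h = True, u = False, r = True, q = True, d = True

Set n = False.
Try m = True:
  (¬m ∨ n ∨ ¬q) forces q = False.
  (¬h ∨ q) forces h = False.
  clause (h ∨ ¬m ∨ q) is falsified — backtrack.
So m = False.
  then (m ∨ q) forces q = True.
  then (h ∨ ¬q) forces h = True.
  then (d ∨ ¬h ∨ ¬q) forces d = True.
Set a = False.
Set u = False.
  then (¬q ∨ r ∨ u) forces r = True.
All clauses satisfied.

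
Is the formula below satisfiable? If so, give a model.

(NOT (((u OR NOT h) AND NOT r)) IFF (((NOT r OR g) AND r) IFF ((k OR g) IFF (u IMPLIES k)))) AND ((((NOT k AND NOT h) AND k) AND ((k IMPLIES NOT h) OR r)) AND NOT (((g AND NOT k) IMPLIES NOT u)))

No satisfying assignment exists.

Case k = True: the conjunct NOT k is False.
Case k = False: the conjunct k is False.
Both cases fail — unsatisfiable.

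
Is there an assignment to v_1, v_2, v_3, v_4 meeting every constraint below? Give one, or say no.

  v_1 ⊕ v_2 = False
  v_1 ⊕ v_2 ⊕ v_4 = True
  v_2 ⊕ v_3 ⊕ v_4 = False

v_1: False, v_2: False, v_3: True, v_4: True

v_1 ⊕ v_2 = F ⊕ F = False ✓
v_1 ⊕ v_2 ⊕ v_4 = F ⊕ F ⊕ T = True ✓
v_2 ⊕ v_3 ⊕ v_4 = F ⊕ T ⊕ T = False ✓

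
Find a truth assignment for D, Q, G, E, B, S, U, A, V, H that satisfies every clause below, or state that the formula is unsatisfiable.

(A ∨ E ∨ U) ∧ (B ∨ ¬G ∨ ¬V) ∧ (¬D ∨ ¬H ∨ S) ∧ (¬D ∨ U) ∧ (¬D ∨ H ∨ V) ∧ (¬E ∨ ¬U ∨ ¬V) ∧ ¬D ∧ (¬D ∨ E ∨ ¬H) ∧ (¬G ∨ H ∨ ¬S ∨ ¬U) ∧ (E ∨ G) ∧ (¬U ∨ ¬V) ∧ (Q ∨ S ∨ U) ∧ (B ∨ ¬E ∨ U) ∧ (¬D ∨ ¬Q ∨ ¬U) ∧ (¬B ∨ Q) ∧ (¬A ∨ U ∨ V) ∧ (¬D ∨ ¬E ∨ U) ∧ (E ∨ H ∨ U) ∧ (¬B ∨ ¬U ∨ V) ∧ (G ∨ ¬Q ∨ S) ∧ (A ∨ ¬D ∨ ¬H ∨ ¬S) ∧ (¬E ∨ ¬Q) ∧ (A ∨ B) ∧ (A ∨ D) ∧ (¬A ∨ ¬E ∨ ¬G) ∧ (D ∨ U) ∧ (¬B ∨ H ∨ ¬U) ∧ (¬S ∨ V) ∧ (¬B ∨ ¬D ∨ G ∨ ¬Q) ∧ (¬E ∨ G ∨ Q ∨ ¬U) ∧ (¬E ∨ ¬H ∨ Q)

Unit clause (¬D) forces D = False.
In (A ∨ D) only A is left, so A = True.
In (D ∨ U) only U is left, so U = True.
In (¬U ∨ ¬V) only ¬V is left, so V = False.
In (¬B ∨ ¬U ∨ V) only ¬B is left, so B = False.
In (¬S ∨ V) only ¬S is left, so S = False.
Set Q = False.
Try G = False:
  (E ∨ G) forces E = True.
  clause (¬E ∨ G ∨ Q ∨ ¬U) is falsified — backtrack.
So G = True.
  then (¬A ∨ ¬E ∨ ¬G) forces E = False.
Set H = True.
All clauses satisfied.

D = False, Q = False, G = True, E = False, B = False, S = False, U = True, A = True, V = False, H = True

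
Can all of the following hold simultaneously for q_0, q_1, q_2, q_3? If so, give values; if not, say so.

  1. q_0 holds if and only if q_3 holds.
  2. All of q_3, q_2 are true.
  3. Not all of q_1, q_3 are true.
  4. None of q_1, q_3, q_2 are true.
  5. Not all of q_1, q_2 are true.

Case q_2 = True:
  Constraint (4) is violated (q_2=T) — contradiction.
Case q_2 = False:
  Constraint (2) is violated (q_2=F) — contradiction.
Both cases fail — unsatisfiable.

The formula is unsatisfiable.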